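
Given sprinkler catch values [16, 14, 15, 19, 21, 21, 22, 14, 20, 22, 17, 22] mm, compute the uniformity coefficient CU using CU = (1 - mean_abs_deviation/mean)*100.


mean = 18.583333 mm
MAD = 2.819444 mm
CU = (1 - 2.819444/18.583333)*100

84.8281 %


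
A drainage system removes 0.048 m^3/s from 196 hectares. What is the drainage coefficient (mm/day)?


DC = Q * 86400 / (A * 10000) * 1000
DC = 0.048 * 86400 / (196 * 10000) * 1000
DC = 4147200.0000 / 1960000

2.1159 mm/day


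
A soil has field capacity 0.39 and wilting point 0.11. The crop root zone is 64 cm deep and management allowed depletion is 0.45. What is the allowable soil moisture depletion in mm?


SMD = (FC - PWP) * d * MAD * 10
SMD = (0.39 - 0.11) * 64 * 0.45 * 10
SMD = 0.2800 * 64 * 0.45 * 10

80.6400 mm


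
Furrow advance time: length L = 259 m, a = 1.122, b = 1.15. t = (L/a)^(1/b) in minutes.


t = (L/a)^(1/b)
t = (259/1.122)^(1/1.15)
t = 230.837790^(1/1.15)

113.5140 min


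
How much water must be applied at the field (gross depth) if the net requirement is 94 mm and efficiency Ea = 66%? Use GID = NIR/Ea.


Ea = 66% = 0.66
GID = NIR / Ea = 94 / 0.66 = 142.4242 mm

142.4242 mm


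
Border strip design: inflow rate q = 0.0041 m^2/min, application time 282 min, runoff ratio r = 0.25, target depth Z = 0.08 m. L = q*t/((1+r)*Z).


L = q*t/((1+r)*Z)
L = 0.0041*282/((1+0.25)*0.08)
L = 1.1562/0.1

11.5620 m


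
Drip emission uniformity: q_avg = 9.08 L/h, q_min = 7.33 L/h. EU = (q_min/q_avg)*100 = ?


EU = (q_min/q_avg)*100 = (7.33/9.08)*100 = 80.7269%

80.7269 %


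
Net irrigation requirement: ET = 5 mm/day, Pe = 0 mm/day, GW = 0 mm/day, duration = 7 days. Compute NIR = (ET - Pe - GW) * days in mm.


Daily deficit = ET - Pe - GW = 5 - 0 - 0 = 5 mm/day
NIR = 5 * 7 = 35 mm

35.0000 mm


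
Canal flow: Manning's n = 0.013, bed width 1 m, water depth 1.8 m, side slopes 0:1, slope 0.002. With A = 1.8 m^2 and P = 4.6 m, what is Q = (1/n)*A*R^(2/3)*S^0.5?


R = A/P = 1.8/4.6 = 0.391304
Q = (1/0.013) * 1.8 * 0.391304^(2/3) * 0.002^0.5

3.3127 m^3/s


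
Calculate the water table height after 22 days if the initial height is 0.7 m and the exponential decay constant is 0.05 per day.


m = m0 * exp(-k*t)
m = 0.7 * exp(-0.05 * 22)
m = 0.7 * exp(-1.1000)

0.2330 m


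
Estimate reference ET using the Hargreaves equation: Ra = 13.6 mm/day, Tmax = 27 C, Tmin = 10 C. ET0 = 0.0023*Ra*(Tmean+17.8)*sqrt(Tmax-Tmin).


Tmean = (Tmax + Tmin)/2 = (27 + 10)/2 = 18.5
ET0 = 0.0023 * 13.6 * (18.5 + 17.8) * sqrt(27 - 10)
ET0 = 0.0023 * 13.6 * 36.3 * 4.123106

4.6816 mm/day


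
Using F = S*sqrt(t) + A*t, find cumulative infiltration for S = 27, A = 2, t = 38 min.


F = S*sqrt(t) + A*t
F = 27*sqrt(38) + 2*38
F = 27*6.164414 + 76

242.4392 mm


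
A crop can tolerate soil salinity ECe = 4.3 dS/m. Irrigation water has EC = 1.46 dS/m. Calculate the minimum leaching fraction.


LR = ECiw / (5*ECe - ECiw)
LR = 1.46 / (5*4.3 - 1.46)
LR = 1.46 / 20.0400

0.0729


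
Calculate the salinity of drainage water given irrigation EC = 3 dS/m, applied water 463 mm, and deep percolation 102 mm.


EC_dw = EC_iw * D_iw / D_dw
EC_dw = 3 * 463 / 102
EC_dw = 1389 / 102

13.6176 dS/m


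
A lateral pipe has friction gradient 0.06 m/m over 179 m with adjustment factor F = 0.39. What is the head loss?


hf = J * L * F = 0.06 * 179 * 0.39 = 4.1886 m

4.1886 m


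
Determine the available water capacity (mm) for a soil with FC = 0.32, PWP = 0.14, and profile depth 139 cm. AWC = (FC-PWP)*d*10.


AWC = (FC - PWP) * d * 10
AWC = (0.32 - 0.14) * 139 * 10
AWC = 0.1800 * 139 * 10

250.2000 mm


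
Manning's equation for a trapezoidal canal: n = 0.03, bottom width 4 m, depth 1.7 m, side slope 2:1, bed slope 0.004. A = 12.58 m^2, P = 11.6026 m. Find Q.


R = A/P = 12.58/11.6026 = 1.084240
Q = (1/0.03) * 12.58 * 1.084240^(2/3) * 0.004^0.5

27.9902 m^3/s


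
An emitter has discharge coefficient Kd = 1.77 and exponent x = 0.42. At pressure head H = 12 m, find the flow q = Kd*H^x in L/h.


q = Kd * H^x = 1.77 * 12^0.42 = 1.77 * 2.839593

5.0261 L/h


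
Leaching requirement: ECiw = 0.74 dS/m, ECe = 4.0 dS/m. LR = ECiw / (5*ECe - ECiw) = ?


LR = ECiw / (5*ECe - ECiw)
LR = 0.74 / (5*4.0 - 0.74)
LR = 0.74 / 19.2600

0.0384


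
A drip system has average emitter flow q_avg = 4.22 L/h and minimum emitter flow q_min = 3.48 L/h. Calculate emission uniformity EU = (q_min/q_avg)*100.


EU = (q_min/q_avg)*100 = (3.48/4.22)*100 = 82.4645%

82.4645 %


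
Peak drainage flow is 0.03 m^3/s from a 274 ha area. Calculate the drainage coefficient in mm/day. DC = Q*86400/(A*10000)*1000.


DC = Q * 86400 / (A * 10000) * 1000
DC = 0.03 * 86400 / (274 * 10000) * 1000
DC = 2592000.0000 / 2740000

0.9460 mm/day


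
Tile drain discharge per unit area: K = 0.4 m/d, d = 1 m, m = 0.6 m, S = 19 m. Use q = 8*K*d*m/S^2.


q = 8*K*d*m/S^2
q = 8*0.4*1*0.6/19^2
q = 1.9200 / 361

0.0053 m/d


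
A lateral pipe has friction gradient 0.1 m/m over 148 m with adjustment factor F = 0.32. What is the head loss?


hf = J * L * F = 0.1 * 148 * 0.32 = 4.7360 m

4.7360 m


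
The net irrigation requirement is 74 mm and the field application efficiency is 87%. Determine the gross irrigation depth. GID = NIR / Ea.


Ea = 87% = 0.87
GID = NIR / Ea = 74 / 0.87 = 85.0575 mm

85.0575 mm


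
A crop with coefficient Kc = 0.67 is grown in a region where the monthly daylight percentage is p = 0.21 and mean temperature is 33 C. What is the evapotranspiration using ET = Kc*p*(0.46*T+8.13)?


ET = Kc * p * (0.46*T + 8.13)
ET = 0.67 * 0.21 * (0.46*33 + 8.13)
ET = 0.67 * 0.21 * 23.3100

3.2797 mm/day


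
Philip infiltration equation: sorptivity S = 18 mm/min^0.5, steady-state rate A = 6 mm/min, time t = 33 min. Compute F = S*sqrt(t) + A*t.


F = S*sqrt(t) + A*t
F = 18*sqrt(33) + 6*33
F = 18*5.744563 + 198

301.4021 mm


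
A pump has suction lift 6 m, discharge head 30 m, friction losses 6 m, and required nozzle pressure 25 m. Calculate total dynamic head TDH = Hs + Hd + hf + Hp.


TDH = Hs + Hd + hf + Hp = 6 + 30 + 6 + 25 = 67

67 m


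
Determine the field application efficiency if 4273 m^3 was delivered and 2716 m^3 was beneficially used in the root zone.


Ea = V_root / V_field * 100 = 2716 / 4273 * 100 = 63.5619%

63.5619 %


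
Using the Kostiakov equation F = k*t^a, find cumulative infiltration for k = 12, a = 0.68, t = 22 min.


F = k * t^a = 12 * 22^0.68
F = 12 * 8.181773

98.1813 mm


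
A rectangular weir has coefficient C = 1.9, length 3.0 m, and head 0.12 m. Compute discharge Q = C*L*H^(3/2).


Q = C * L * H^(3/2) = 1.9 * 3.0 * 0.12^1.5 = 1.9 * 3.0 * 0.041569

0.2369 m^3/s


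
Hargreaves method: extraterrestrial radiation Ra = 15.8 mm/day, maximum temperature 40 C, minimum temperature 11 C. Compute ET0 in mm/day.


Tmean = (Tmax + Tmin)/2 = (40 + 11)/2 = 25.5
ET0 = 0.0023 * 15.8 * (25.5 + 17.8) * sqrt(40 - 11)
ET0 = 0.0023 * 15.8 * 43.3 * 5.385165

8.4737 mm/day


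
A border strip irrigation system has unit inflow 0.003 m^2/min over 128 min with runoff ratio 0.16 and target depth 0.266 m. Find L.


L = q*t/((1+r)*Z)
L = 0.003*128/((1+0.16)*0.266)
L = 0.384/0.30856

1.2445 m


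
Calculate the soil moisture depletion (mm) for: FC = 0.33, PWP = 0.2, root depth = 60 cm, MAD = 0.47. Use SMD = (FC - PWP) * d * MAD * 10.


SMD = (FC - PWP) * d * MAD * 10
SMD = (0.33 - 0.2) * 60 * 0.47 * 10
SMD = 0.1300 * 60 * 0.47 * 10

36.6600 mm


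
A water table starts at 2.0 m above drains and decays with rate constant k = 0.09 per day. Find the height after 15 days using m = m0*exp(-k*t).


m = m0 * exp(-k*t)
m = 2.0 * exp(-0.09 * 15)
m = 2.0 * exp(-1.3500)

0.5185 m


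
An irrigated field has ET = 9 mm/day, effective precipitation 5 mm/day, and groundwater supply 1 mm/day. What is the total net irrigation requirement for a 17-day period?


Daily deficit = ET - Pe - GW = 9 - 5 - 1 = 3 mm/day
NIR = 3 * 17 = 51 mm

51.0000 mm


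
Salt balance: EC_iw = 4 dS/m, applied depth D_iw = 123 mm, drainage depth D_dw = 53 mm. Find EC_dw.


EC_dw = EC_iw * D_iw / D_dw
EC_dw = 4 * 123 / 53
EC_dw = 492 / 53

9.2830 dS/m


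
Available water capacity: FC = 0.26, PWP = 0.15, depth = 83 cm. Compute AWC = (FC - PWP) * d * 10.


AWC = (FC - PWP) * d * 10
AWC = (0.26 - 0.15) * 83 * 10
AWC = 0.1100 * 83 * 10

91.3000 mm


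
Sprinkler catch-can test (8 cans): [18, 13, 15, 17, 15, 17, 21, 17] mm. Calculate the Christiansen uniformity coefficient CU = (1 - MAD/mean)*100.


mean = 16.625000 mm
MAD = 1.718750 mm
CU = (1 - 1.718750/16.625000)*100

89.6617 %


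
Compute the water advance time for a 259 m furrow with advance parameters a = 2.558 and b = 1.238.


t = (L/a)^(1/b)
t = (259/2.558)^(1/1.238)
t = 101.250977^(1/1.238)

41.6745 min


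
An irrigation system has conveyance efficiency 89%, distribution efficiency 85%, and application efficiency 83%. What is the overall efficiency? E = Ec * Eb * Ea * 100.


Ec = 0.89, Eb = 0.85, Ea = 0.83
E = 0.89 * 0.85 * 0.83 * 100 = 62.7895%

62.7895 %


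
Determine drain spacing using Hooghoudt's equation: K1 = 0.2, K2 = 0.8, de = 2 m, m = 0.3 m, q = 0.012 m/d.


S^2 = 8*K2*de*m/q + 4*K1*m^2/q
S^2 = 8*0.8*2*0.3/0.012 + 4*0.2*0.3^2/0.012
S = sqrt(326.0000)

18.0555 m


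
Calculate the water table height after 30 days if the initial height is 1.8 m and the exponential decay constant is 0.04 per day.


m = m0 * exp(-k*t)
m = 1.8 * exp(-0.04 * 30)
m = 1.8 * exp(-1.2000)

0.5421 m


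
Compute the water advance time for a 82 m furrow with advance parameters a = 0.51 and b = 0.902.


t = (L/a)^(1/b)
t = (82/0.51)^(1/0.902)
t = 160.784314^(1/0.902)

279.2199 min


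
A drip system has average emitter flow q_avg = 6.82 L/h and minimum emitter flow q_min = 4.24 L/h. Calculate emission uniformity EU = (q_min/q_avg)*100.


EU = (q_min/q_avg)*100 = (4.24/6.82)*100 = 62.1701%

62.1701 %


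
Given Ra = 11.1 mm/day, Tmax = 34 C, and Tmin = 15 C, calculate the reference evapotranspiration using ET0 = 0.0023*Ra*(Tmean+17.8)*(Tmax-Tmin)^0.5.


Tmean = (Tmax + Tmin)/2 = (34 + 15)/2 = 24.5
ET0 = 0.0023 * 11.1 * (24.5 + 17.8) * sqrt(34 - 15)
ET0 = 0.0023 * 11.1 * 42.3 * 4.358899

4.7073 mm/day


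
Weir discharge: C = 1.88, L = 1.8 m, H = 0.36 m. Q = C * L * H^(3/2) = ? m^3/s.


Q = C * L * H^(3/2) = 1.88 * 1.8 * 0.36^1.5 = 1.88 * 1.8 * 0.216000

0.7309 m^3/s


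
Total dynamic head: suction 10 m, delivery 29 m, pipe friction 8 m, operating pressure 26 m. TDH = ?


TDH = Hs + Hd + hf + Hp = 10 + 29 + 8 + 26 = 73

73 m


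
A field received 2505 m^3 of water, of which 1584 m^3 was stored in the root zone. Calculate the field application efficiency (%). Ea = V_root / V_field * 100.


Ea = V_root / V_field * 100 = 1584 / 2505 * 100 = 63.2335%

63.2335 %


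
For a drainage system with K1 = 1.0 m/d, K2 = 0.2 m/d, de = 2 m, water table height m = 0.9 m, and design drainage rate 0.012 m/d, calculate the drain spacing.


S^2 = 8*K2*de*m/q + 4*K1*m^2/q
S^2 = 8*0.2*2*0.9/0.012 + 4*1.0*0.9^2/0.012
S = sqrt(510.0000)

22.5832 m


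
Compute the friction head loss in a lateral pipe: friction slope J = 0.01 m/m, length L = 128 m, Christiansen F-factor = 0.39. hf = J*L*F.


hf = J * L * F = 0.01 * 128 * 0.39 = 0.4992 m

0.4992 m


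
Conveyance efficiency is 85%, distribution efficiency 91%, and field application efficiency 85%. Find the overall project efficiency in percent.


Ec = 0.85, Eb = 0.91, Ea = 0.85
E = 0.85 * 0.91 * 0.85 * 100 = 65.7475%

65.7475 %


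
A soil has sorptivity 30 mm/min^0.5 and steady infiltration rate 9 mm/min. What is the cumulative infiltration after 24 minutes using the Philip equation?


F = S*sqrt(t) + A*t
F = 30*sqrt(24) + 9*24
F = 30*4.898979 + 216

362.9694 mm


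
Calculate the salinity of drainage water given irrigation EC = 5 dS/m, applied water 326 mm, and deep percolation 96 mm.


EC_dw = EC_iw * D_iw / D_dw
EC_dw = 5 * 326 / 96
EC_dw = 1630 / 96

16.9792 dS/m


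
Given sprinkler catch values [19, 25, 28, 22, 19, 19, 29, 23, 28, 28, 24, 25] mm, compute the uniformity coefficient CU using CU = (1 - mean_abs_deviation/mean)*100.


mean = 24.083333 mm
MAD = 3.083333 mm
CU = (1 - 3.083333/24.083333)*100

87.1972 %


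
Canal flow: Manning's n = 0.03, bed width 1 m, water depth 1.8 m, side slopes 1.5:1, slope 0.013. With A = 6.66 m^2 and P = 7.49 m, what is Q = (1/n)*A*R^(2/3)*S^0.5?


R = A/P = 6.66/7.49 = 0.889186
Q = (1/0.03) * 6.66 * 0.889186^(2/3) * 0.013^0.5

23.4056 m^3/s


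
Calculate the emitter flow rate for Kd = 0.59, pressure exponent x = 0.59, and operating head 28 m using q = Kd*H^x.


q = Kd * H^x = 0.59 * 28^0.59 = 0.59 * 7.142056

4.2138 L/h


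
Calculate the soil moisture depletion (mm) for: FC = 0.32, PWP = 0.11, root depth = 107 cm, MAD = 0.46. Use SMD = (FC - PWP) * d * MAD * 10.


SMD = (FC - PWP) * d * MAD * 10
SMD = (0.32 - 0.11) * 107 * 0.46 * 10
SMD = 0.2100 * 107 * 0.46 * 10

103.3620 mm


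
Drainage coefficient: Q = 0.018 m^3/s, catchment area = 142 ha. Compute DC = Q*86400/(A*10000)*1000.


DC = Q * 86400 / (A * 10000) * 1000
DC = 0.018 * 86400 / (142 * 10000) * 1000
DC = 1555200.0000 / 1420000

1.0952 mm/day


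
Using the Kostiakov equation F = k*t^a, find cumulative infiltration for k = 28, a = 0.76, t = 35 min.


F = k * t^a = 28 * 35^0.76
F = 28 * 14.910483

417.4935 mm


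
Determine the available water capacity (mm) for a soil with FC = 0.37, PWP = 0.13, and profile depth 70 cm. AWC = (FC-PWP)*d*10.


AWC = (FC - PWP) * d * 10
AWC = (0.37 - 0.13) * 70 * 10
AWC = 0.2400 * 70 * 10

168.0000 mm


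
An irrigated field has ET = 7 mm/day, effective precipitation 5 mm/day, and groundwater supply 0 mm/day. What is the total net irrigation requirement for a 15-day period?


Daily deficit = ET - Pe - GW = 7 - 5 - 0 = 2 mm/day
NIR = 2 * 15 = 30 mm

30.0000 mm


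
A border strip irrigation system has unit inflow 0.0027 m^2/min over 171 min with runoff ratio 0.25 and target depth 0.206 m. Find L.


L = q*t/((1+r)*Z)
L = 0.0027*171/((1+0.25)*0.206)
L = 0.4617/0.2575

1.7930 m


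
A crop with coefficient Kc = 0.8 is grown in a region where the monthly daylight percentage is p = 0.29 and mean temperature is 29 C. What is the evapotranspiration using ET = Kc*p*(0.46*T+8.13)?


ET = Kc * p * (0.46*T + 8.13)
ET = 0.8 * 0.29 * (0.46*29 + 8.13)
ET = 0.8 * 0.29 * 21.4700

4.9810 mm/day


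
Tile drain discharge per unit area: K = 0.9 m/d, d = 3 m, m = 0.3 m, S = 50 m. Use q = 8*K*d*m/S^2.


q = 8*K*d*m/S^2
q = 8*0.9*3*0.3/50^2
q = 6.4800 / 2500

0.0026 m/d


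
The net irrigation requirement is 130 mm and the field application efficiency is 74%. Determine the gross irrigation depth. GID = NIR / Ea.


Ea = 74% = 0.74
GID = NIR / Ea = 130 / 0.74 = 175.6757 mm

175.6757 mm


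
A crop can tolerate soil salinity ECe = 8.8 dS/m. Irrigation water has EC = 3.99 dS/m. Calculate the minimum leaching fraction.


LR = ECiw / (5*ECe - ECiw)
LR = 3.99 / (5*8.8 - 3.99)
LR = 3.99 / 40.0100

0.0997


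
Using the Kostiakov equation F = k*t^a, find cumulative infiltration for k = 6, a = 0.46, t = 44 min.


F = k * t^a = 6 * 44^0.46
F = 6 * 5.701488

34.2089 mm


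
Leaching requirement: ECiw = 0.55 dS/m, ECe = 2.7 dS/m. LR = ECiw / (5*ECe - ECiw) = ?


LR = ECiw / (5*ECe - ECiw)
LR = 0.55 / (5*2.7 - 0.55)
LR = 0.55 / 12.9500

0.0425


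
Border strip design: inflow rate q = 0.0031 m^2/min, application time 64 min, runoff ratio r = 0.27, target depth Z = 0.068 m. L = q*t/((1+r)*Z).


L = q*t/((1+r)*Z)
L = 0.0031*64/((1+0.27)*0.068)
L = 0.1984/0.08636

2.2974 m


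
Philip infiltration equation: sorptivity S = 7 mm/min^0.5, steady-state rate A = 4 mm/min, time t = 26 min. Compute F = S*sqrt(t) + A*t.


F = S*sqrt(t) + A*t
F = 7*sqrt(26) + 4*26
F = 7*5.099020 + 104

139.6931 mm


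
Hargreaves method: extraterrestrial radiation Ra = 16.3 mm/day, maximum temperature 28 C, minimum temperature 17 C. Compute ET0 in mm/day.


Tmean = (Tmax + Tmin)/2 = (28 + 17)/2 = 22.5
ET0 = 0.0023 * 16.3 * (22.5 + 17.8) * sqrt(28 - 17)
ET0 = 0.0023 * 16.3 * 40.3 * 3.316625

5.0109 mm/day


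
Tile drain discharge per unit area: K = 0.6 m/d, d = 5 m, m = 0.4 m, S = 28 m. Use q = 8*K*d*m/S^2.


q = 8*K*d*m/S^2
q = 8*0.6*5*0.4/28^2
q = 9.6000 / 784

0.0122 m/d


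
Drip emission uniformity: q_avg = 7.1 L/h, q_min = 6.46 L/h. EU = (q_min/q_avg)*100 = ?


EU = (q_min/q_avg)*100 = (6.46/7.1)*100 = 90.9859%

90.9859 %


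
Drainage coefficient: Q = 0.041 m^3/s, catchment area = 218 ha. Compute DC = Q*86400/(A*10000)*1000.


DC = Q * 86400 / (A * 10000) * 1000
DC = 0.041 * 86400 / (218 * 10000) * 1000
DC = 3542400.0000 / 2180000

1.6250 mm/day


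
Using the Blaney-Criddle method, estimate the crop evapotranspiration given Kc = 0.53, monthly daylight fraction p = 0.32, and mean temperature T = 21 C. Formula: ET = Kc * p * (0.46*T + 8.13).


ET = Kc * p * (0.46*T + 8.13)
ET = 0.53 * 0.32 * (0.46*21 + 8.13)
ET = 0.53 * 0.32 * 17.7900

3.0172 mm/day


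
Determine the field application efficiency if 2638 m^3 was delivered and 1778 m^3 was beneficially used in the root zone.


Ea = V_root / V_field * 100 = 1778 / 2638 * 100 = 67.3995%

67.3995 %


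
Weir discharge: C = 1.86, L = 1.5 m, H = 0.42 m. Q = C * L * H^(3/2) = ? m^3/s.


Q = C * L * H^(3/2) = 1.86 * 1.5 * 0.42^1.5 = 1.86 * 1.5 * 0.272191

0.7594 m^3/s


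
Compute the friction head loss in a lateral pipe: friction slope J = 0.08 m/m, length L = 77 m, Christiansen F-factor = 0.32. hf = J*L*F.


hf = J * L * F = 0.08 * 77 * 0.32 = 1.9712 m

1.9712 m


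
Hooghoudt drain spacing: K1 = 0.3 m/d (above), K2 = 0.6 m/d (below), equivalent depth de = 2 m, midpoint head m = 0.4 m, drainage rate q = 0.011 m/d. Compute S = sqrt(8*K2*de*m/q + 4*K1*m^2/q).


S^2 = 8*K2*de*m/q + 4*K1*m^2/q
S^2 = 8*0.6*2*0.4/0.011 + 4*0.3*0.4^2/0.011
S = sqrt(366.5455)

19.1454 m


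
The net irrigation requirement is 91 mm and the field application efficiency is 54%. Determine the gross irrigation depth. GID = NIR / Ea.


Ea = 54% = 0.54
GID = NIR / Ea = 91 / 0.54 = 168.5185 mm

168.5185 mm


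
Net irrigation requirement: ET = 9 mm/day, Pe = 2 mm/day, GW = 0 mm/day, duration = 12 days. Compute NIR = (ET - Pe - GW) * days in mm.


Daily deficit = ET - Pe - GW = 9 - 2 - 0 = 7 mm/day
NIR = 7 * 12 = 84 mm

84.0000 mm


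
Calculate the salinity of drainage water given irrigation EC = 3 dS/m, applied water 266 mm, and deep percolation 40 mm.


EC_dw = EC_iw * D_iw / D_dw
EC_dw = 3 * 266 / 40
EC_dw = 798 / 40

19.9500 dS/m


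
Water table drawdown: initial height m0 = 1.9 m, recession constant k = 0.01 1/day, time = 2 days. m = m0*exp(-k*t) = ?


m = m0 * exp(-k*t)
m = 1.9 * exp(-0.01 * 2)
m = 1.9 * exp(-0.0200)

1.8624 m


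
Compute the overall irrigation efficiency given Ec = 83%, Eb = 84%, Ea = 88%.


Ec = 0.83, Eb = 0.84, Ea = 0.88
E = 0.83 * 0.84 * 0.88 * 100 = 61.3536%

61.3536 %


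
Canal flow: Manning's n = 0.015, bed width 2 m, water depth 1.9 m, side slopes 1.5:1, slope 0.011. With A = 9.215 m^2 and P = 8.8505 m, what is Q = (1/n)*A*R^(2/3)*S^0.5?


R = A/P = 9.215/8.8505 = 1.041184
Q = (1/0.015) * 9.215 * 1.041184^(2/3) * 0.011^0.5

66.1889 m^3/s


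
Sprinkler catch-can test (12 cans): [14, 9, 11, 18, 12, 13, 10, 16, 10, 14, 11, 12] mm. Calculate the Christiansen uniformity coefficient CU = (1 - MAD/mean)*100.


mean = 12.500000 mm
MAD = 2.083333 mm
CU = (1 - 2.083333/12.500000)*100

83.3333 %


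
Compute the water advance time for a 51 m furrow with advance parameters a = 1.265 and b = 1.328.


t = (L/a)^(1/b)
t = (51/1.265)^(1/1.328)
t = 40.316206^(1/1.328)

16.1788 min


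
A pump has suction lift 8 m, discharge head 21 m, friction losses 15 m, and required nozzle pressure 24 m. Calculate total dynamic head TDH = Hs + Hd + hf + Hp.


TDH = Hs + Hd + hf + Hp = 8 + 21 + 15 + 24 = 68

68 m


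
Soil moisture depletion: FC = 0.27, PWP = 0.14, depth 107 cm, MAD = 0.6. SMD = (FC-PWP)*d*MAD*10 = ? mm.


SMD = (FC - PWP) * d * MAD * 10
SMD = (0.27 - 0.14) * 107 * 0.6 * 10
SMD = 0.1300 * 107 * 0.6 * 10

83.4600 mm


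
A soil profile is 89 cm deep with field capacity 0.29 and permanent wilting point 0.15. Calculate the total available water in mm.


AWC = (FC - PWP) * d * 10
AWC = (0.29 - 0.15) * 89 * 10
AWC = 0.1400 * 89 * 10

124.6000 mm


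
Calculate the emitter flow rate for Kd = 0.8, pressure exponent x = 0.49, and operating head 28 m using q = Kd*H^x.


q = Kd * H^x = 0.8 * 28^0.49 = 0.8 * 5.118084

4.0945 L/h


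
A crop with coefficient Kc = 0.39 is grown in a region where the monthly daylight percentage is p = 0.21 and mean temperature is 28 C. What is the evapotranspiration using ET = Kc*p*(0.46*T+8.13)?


ET = Kc * p * (0.46*T + 8.13)
ET = 0.39 * 0.21 * (0.46*28 + 8.13)
ET = 0.39 * 0.21 * 21.0100

1.7207 mm/day


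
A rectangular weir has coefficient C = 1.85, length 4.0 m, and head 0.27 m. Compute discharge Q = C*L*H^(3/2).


Q = C * L * H^(3/2) = 1.85 * 4.0 * 0.27^1.5 = 1.85 * 4.0 * 0.140296

1.0382 m^3/s


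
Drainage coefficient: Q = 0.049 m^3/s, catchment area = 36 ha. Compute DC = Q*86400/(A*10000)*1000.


DC = Q * 86400 / (A * 10000) * 1000
DC = 0.049 * 86400 / (36 * 10000) * 1000
DC = 4233600.0000 / 360000

11.7600 mm/day


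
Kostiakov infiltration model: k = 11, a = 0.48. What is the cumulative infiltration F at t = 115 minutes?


F = k * t^a = 11 * 115^0.48
F = 11 * 9.752927

107.2822 mm


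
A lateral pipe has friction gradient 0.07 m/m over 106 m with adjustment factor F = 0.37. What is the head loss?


hf = J * L * F = 0.07 * 106 * 0.37 = 2.7454 m

2.7454 m


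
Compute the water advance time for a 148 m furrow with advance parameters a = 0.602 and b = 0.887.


t = (L/a)^(1/b)
t = (148/0.602)^(1/0.887)
t = 245.847176^(1/0.887)

495.7078 min


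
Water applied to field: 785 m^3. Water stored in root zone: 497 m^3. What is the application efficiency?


Ea = V_root / V_field * 100 = 497 / 785 * 100 = 63.3121%

63.3121 %


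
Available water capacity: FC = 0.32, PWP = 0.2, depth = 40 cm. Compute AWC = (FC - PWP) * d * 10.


AWC = (FC - PWP) * d * 10
AWC = (0.32 - 0.2) * 40 * 10
AWC = 0.1200 * 40 * 10

48.0000 mm


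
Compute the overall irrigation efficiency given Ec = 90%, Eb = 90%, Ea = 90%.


Ec = 0.9, Eb = 0.9, Ea = 0.9
E = 0.9 * 0.9 * 0.9 * 100 = 72.9000%

72.9000 %


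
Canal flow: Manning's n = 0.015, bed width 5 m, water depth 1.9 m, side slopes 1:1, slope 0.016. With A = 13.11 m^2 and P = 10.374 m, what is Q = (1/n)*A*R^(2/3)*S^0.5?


R = A/P = 13.11/10.374 = 1.263736
Q = (1/0.015) * 13.11 * 1.263736^(2/3) * 0.016^0.5

129.2237 m^3/s


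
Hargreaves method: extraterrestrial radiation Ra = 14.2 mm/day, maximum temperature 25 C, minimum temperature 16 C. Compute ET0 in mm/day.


Tmean = (Tmax + Tmin)/2 = (25 + 16)/2 = 20.5
ET0 = 0.0023 * 14.2 * (20.5 + 17.8) * sqrt(25 - 16)
ET0 = 0.0023 * 14.2 * 38.3 * 3.000000

3.7526 mm/day


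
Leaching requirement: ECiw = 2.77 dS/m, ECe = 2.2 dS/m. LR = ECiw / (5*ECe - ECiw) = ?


LR = ECiw / (5*ECe - ECiw)
LR = 2.77 / (5*2.2 - 2.77)
LR = 2.77 / 8.2300

0.3366


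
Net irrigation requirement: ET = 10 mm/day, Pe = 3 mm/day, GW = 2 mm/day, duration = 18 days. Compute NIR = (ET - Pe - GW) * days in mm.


Daily deficit = ET - Pe - GW = 10 - 3 - 2 = 5 mm/day
NIR = 5 * 18 = 90 mm

90.0000 mm


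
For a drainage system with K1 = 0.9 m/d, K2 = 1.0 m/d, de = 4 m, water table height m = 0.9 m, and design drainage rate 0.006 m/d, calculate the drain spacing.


S^2 = 8*K2*de*m/q + 4*K1*m^2/q
S^2 = 8*1.0*4*0.9/0.006 + 4*0.9*0.9^2/0.006
S = sqrt(5286.0000)

72.7049 m


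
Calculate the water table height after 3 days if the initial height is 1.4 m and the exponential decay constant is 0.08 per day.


m = m0 * exp(-k*t)
m = 1.4 * exp(-0.08 * 3)
m = 1.4 * exp(-0.2400)

1.1013 m


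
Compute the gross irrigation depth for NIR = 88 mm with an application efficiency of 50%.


Ea = 50% = 0.5
GID = NIR / Ea = 88 / 0.5 = 176.0000 mm

176.0000 mm


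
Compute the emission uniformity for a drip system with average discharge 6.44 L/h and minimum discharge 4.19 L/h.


EU = (q_min/q_avg)*100 = (4.19/6.44)*100 = 65.0621%

65.0621 %


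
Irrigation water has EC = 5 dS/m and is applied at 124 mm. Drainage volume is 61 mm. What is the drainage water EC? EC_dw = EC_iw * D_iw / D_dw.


EC_dw = EC_iw * D_iw / D_dw
EC_dw = 5 * 124 / 61
EC_dw = 620 / 61

10.1639 dS/m


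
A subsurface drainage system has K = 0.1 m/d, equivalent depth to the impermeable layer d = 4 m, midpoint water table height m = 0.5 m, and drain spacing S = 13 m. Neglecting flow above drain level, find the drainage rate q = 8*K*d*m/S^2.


q = 8*K*d*m/S^2
q = 8*0.1*4*0.5/13^2
q = 1.6000 / 169

0.0095 m/d


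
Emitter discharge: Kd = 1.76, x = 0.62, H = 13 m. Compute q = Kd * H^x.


q = Kd * H^x = 1.76 * 13^0.62 = 1.76 * 4.905066

8.6329 L/h


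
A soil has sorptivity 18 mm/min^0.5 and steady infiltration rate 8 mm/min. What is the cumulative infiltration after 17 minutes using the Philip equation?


F = S*sqrt(t) + A*t
F = 18*sqrt(17) + 8*17
F = 18*4.123106 + 136

210.2159 mm


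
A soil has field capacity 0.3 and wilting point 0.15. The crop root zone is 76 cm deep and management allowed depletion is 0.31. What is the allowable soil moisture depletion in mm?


SMD = (FC - PWP) * d * MAD * 10
SMD = (0.3 - 0.15) * 76 * 0.31 * 10
SMD = 0.1500 * 76 * 0.31 * 10

35.3400 mm


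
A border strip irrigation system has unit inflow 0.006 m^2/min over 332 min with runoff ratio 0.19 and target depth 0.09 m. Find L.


L = q*t/((1+r)*Z)
L = 0.006*332/((1+0.19)*0.09)
L = 1.992/0.1071

18.5994 m


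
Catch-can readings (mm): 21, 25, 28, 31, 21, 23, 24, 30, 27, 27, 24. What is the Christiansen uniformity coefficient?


mean = 25.545455 mm
MAD = 2.776860 mm
CU = (1 - 2.776860/25.545455)*100

89.1297 %


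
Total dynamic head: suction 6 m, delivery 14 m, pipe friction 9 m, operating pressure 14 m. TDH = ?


TDH = Hs + Hd + hf + Hp = 6 + 14 + 9 + 14 = 43

43 m


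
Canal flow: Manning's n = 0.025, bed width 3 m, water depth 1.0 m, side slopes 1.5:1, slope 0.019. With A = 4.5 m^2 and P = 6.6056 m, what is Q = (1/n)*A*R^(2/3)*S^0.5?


R = A/P = 4.5/6.6056 = 0.681240
Q = (1/0.025) * 4.5 * 0.681240^(2/3) * 0.019^0.5

19.2095 m^3/s


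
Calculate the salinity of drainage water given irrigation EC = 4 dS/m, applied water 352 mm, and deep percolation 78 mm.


EC_dw = EC_iw * D_iw / D_dw
EC_dw = 4 * 352 / 78
EC_dw = 1408 / 78

18.0513 dS/m


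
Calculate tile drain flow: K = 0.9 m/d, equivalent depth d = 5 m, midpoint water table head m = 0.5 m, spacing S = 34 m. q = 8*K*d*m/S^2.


q = 8*K*d*m/S^2
q = 8*0.9*5*0.5/34^2
q = 18.0000 / 1156

0.0156 m/d


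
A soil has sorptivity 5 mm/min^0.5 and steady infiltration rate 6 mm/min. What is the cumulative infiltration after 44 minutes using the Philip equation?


F = S*sqrt(t) + A*t
F = 5*sqrt(44) + 6*44
F = 5*6.633250 + 264

297.1662 mm


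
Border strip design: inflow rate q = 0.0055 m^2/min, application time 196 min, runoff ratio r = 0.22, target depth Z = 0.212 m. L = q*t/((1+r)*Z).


L = q*t/((1+r)*Z)
L = 0.0055*196/((1+0.22)*0.212)
L = 1.078/0.25864

4.1680 m


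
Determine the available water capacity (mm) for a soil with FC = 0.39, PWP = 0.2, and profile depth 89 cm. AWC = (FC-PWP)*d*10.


AWC = (FC - PWP) * d * 10
AWC = (0.39 - 0.2) * 89 * 10
AWC = 0.1900 * 89 * 10

169.1000 mm


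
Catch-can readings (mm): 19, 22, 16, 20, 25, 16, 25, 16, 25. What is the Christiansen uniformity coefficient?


mean = 20.444444 mm
MAD = 3.382716 mm
CU = (1 - 3.382716/20.444444)*100

83.4541 %


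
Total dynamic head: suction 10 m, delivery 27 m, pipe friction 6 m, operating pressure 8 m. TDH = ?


TDH = Hs + Hd + hf + Hp = 10 + 27 + 6 + 8 = 51

51 m


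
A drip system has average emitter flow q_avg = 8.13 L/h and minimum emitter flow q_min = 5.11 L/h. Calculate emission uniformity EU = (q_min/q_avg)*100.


EU = (q_min/q_avg)*100 = (5.11/8.13)*100 = 62.8536%

62.8536 %


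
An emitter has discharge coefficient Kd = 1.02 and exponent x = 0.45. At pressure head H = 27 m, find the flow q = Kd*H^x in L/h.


q = Kd * H^x = 1.02 * 27^0.45 = 1.02 * 4.406702

4.4948 L/h


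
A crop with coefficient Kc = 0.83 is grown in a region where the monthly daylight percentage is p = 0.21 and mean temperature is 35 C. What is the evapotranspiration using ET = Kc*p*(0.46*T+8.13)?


ET = Kc * p * (0.46*T + 8.13)
ET = 0.83 * 0.21 * (0.46*35 + 8.13)
ET = 0.83 * 0.21 * 24.2300

4.2233 mm/day


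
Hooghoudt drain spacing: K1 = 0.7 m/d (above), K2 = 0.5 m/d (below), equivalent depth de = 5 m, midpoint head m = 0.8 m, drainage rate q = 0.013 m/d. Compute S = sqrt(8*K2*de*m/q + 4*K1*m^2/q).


S^2 = 8*K2*de*m/q + 4*K1*m^2/q
S^2 = 8*0.5*5*0.8/0.013 + 4*0.7*0.8^2/0.013
S = sqrt(1368.6154)

36.9948 m


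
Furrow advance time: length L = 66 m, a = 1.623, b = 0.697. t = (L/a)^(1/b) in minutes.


t = (L/a)^(1/b)
t = (66/1.623)^(1/0.697)
t = 40.665434^(1/0.697)

203.6049 min


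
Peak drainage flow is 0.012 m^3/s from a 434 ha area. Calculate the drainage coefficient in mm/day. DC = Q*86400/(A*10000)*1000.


DC = Q * 86400 / (A * 10000) * 1000
DC = 0.012 * 86400 / (434 * 10000) * 1000
DC = 1036800.0000 / 4340000

0.2389 mm/day


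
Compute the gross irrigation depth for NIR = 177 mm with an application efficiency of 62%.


Ea = 62% = 0.62
GID = NIR / Ea = 177 / 0.62 = 285.4839 mm

285.4839 mm


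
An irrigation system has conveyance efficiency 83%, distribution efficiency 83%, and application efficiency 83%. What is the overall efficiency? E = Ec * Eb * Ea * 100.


Ec = 0.83, Eb = 0.83, Ea = 0.83
E = 0.83 * 0.83 * 0.83 * 100 = 57.1787%

57.1787 %


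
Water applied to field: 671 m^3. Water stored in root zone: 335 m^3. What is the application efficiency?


Ea = V_root / V_field * 100 = 335 / 671 * 100 = 49.9255%

49.9255 %


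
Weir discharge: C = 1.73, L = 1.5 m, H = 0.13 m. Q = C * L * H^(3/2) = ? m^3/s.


Q = C * L * H^(3/2) = 1.73 * 1.5 * 0.13^1.5 = 1.73 * 1.5 * 0.046872

0.1216 m^3/s


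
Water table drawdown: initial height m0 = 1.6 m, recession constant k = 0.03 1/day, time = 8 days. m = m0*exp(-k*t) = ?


m = m0 * exp(-k*t)
m = 1.6 * exp(-0.03 * 8)
m = 1.6 * exp(-0.2400)

1.2586 m


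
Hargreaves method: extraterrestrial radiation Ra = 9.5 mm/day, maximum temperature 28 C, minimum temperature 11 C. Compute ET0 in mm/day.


Tmean = (Tmax + Tmin)/2 = (28 + 11)/2 = 19.5
ET0 = 0.0023 * 9.5 * (19.5 + 17.8) * sqrt(28 - 11)
ET0 = 0.0023 * 9.5 * 37.3 * 4.123106

3.3604 mm/day


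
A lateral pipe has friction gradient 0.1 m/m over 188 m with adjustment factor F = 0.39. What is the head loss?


hf = J * L * F = 0.1 * 188 * 0.39 = 7.3320 m

7.3320 m


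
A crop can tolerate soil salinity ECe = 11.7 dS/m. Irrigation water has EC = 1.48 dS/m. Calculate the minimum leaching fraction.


LR = ECiw / (5*ECe - ECiw)
LR = 1.48 / (5*11.7 - 1.48)
LR = 1.48 / 57.0200

0.0260


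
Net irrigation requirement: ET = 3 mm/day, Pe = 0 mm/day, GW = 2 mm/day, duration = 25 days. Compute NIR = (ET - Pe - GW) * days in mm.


Daily deficit = ET - Pe - GW = 3 - 0 - 2 = 1 mm/day
NIR = 1 * 25 = 25 mm

25.0000 mm


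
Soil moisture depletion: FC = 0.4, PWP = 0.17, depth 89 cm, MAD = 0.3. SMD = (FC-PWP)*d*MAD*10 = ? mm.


SMD = (FC - PWP) * d * MAD * 10
SMD = (0.4 - 0.17) * 89 * 0.3 * 10
SMD = 0.2300 * 89 * 0.3 * 10

61.4100 mm


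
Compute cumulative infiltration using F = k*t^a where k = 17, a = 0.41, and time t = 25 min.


F = k * t^a = 17 * 25^0.41
F = 17 * 3.742445

63.6216 mm


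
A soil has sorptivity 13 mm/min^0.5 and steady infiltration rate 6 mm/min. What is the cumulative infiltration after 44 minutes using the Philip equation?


F = S*sqrt(t) + A*t
F = 13*sqrt(44) + 6*44
F = 13*6.633250 + 264

350.2323 mm


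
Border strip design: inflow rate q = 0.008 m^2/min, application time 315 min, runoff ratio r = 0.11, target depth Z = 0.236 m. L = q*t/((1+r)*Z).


L = q*t/((1+r)*Z)
L = 0.008*315/((1+0.11)*0.236)
L = 2.52/0.26196

9.6198 m


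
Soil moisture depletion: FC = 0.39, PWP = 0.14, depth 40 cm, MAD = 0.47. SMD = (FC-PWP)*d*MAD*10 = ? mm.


SMD = (FC - PWP) * d * MAD * 10
SMD = (0.39 - 0.14) * 40 * 0.47 * 10
SMD = 0.2500 * 40 * 0.47 * 10

47.0000 mm


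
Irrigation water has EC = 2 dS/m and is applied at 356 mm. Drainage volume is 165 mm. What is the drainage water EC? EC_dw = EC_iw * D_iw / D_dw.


EC_dw = EC_iw * D_iw / D_dw
EC_dw = 2 * 356 / 165
EC_dw = 712 / 165

4.3152 dS/m


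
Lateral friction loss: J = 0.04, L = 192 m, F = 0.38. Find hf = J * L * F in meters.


hf = J * L * F = 0.04 * 192 * 0.38 = 2.9184 m

2.9184 m


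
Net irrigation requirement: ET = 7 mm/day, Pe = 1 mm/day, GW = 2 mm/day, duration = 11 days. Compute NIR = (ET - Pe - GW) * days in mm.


Daily deficit = ET - Pe - GW = 7 - 1 - 2 = 4 mm/day
NIR = 4 * 11 = 44 mm

44.0000 mm


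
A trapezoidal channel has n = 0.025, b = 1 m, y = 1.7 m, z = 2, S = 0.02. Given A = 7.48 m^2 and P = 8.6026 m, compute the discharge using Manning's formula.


R = A/P = 7.48/8.6026 = 0.869505
Q = (1/0.025) * 7.48 * 0.869505^(2/3) * 0.02^0.5

38.5471 m^3/s


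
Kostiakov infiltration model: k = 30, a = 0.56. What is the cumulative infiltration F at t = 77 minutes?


F = k * t^a = 30 * 77^0.56
F = 30 * 11.387668

341.6300 mm


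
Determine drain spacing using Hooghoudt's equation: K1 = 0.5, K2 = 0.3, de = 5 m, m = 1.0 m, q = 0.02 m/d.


S^2 = 8*K2*de*m/q + 4*K1*m^2/q
S^2 = 8*0.3*5*1.0/0.02 + 4*0.5*1.0^2/0.02
S = sqrt(700.0000)

26.4575 m


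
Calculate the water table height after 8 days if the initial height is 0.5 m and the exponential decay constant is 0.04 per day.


m = m0 * exp(-k*t)
m = 0.5 * exp(-0.04 * 8)
m = 0.5 * exp(-0.3200)

0.3631 m


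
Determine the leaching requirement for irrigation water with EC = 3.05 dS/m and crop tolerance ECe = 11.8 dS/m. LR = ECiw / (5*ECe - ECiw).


LR = ECiw / (5*ECe - ECiw)
LR = 3.05 / (5*11.8 - 3.05)
LR = 3.05 / 55.9500

0.0545


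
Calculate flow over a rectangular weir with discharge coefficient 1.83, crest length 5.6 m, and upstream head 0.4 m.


Q = C * L * H^(3/2) = 1.83 * 5.6 * 0.4^1.5 = 1.83 * 5.6 * 0.252982

2.5926 m^3/s


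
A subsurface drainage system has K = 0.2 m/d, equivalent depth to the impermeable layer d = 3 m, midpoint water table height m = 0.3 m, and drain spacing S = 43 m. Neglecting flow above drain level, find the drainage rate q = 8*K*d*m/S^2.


q = 8*K*d*m/S^2
q = 8*0.2*3*0.3/43^2
q = 1.4400 / 1849

7.7880e-04 m/d


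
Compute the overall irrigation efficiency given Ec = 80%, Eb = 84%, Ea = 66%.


Ec = 0.8, Eb = 0.84, Ea = 0.66
E = 0.8 * 0.84 * 0.66 * 100 = 44.3520%

44.3520 %


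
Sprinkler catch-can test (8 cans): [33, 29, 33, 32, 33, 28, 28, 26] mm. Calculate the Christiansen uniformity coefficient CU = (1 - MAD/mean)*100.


mean = 30.250000 mm
MAD = 2.500000 mm
CU = (1 - 2.500000/30.250000)*100

91.7355 %


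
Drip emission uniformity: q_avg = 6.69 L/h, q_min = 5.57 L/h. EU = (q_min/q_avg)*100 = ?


EU = (q_min/q_avg)*100 = (5.57/6.69)*100 = 83.2586%

83.2586 %


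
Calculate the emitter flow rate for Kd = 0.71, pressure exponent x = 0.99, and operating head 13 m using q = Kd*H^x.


q = Kd * H^x = 0.71 * 13^0.99 = 0.71 * 12.670797

8.9963 L/h


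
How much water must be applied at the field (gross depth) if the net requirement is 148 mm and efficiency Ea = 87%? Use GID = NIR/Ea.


Ea = 87% = 0.87
GID = NIR / Ea = 148 / 0.87 = 170.1149 mm

170.1149 mm


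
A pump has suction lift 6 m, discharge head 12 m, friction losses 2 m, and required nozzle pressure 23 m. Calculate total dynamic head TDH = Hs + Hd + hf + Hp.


TDH = Hs + Hd + hf + Hp = 6 + 12 + 2 + 23 = 43

43 m


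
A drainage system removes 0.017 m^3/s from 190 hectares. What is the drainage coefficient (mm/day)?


DC = Q * 86400 / (A * 10000) * 1000
DC = 0.017 * 86400 / (190 * 10000) * 1000
DC = 1468800.0000 / 1900000

0.7731 mm/day


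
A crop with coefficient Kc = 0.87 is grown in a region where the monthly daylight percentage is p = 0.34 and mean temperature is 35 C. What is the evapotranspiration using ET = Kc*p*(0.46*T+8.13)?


ET = Kc * p * (0.46*T + 8.13)
ET = 0.87 * 0.34 * (0.46*35 + 8.13)
ET = 0.87 * 0.34 * 24.2300

7.1672 mm/day


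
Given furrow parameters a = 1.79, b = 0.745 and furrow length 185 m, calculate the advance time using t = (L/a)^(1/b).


t = (L/a)^(1/b)
t = (185/1.79)^(1/0.745)
t = 103.351955^(1/0.745)

505.5725 min


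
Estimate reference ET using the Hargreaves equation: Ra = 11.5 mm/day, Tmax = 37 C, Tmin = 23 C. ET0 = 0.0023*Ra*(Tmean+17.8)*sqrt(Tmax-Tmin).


Tmean = (Tmax + Tmin)/2 = (37 + 23)/2 = 30.0
ET0 = 0.0023 * 11.5 * (30.0 + 17.8) * sqrt(37 - 23)
ET0 = 0.0023 * 11.5 * 47.8 * 3.741657

4.7306 mm/day


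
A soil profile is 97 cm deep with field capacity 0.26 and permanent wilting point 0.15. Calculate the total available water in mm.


AWC = (FC - PWP) * d * 10
AWC = (0.26 - 0.15) * 97 * 10
AWC = 0.1100 * 97 * 10

106.7000 mm


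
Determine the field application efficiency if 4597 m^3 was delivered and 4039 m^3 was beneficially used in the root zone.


Ea = V_root / V_field * 100 = 4039 / 4597 * 100 = 87.8616%

87.8616 %


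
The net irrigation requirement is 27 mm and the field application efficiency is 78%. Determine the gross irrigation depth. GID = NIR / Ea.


Ea = 78% = 0.78
GID = NIR / Ea = 27 / 0.78 = 34.6154 mm

34.6154 mm


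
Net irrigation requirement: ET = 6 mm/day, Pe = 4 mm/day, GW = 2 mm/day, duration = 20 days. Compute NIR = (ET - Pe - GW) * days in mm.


Daily deficit = ET - Pe - GW = 6 - 4 - 2 = 0 mm/day
NIR = 0 * 20 = 0 mm

0 mm


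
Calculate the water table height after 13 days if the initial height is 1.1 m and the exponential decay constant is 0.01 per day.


m = m0 * exp(-k*t)
m = 1.1 * exp(-0.01 * 13)
m = 1.1 * exp(-0.1300)

0.9659 m


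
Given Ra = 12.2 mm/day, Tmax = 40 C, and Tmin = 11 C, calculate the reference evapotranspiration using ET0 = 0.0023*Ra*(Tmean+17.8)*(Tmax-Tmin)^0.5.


Tmean = (Tmax + Tmin)/2 = (40 + 11)/2 = 25.5
ET0 = 0.0023 * 12.2 * (25.5 + 17.8) * sqrt(40 - 11)
ET0 = 0.0023 * 12.2 * 43.3 * 5.385165

6.5430 mm/day


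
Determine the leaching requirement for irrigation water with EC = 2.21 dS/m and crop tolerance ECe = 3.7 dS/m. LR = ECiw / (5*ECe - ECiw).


LR = ECiw / (5*ECe - ECiw)
LR = 2.21 / (5*3.7 - 2.21)
LR = 2.21 / 16.2900

0.1357


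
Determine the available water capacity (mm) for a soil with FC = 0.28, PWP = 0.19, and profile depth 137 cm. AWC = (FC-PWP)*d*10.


AWC = (FC - PWP) * d * 10
AWC = (0.28 - 0.19) * 137 * 10
AWC = 0.0900 * 137 * 10

123.3000 mm


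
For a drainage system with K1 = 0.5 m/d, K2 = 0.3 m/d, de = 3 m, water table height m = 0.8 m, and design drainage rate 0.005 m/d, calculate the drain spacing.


S^2 = 8*K2*de*m/q + 4*K1*m^2/q
S^2 = 8*0.3*3*0.8/0.005 + 4*0.5*0.8^2/0.005
S = sqrt(1408.0000)

37.5233 m


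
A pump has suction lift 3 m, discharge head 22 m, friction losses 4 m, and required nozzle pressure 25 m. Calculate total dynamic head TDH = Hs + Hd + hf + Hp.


TDH = Hs + Hd + hf + Hp = 3 + 22 + 4 + 25 = 54

54 m


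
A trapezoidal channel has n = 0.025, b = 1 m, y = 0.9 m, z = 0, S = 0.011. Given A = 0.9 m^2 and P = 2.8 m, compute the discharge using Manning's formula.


R = A/P = 0.9/2.8 = 0.321429
Q = (1/0.025) * 0.9 * 0.321429^(2/3) * 0.011^0.5

1.7717 m^3/s
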